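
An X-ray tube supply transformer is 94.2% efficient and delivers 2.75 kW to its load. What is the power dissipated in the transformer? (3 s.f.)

P_in = P_out/η = 2750/0.942 = 2919.32 W.
P_loss = P_in − P_out = 2919.32 − 2750 = 169 W.

P_loss ≈ 169 W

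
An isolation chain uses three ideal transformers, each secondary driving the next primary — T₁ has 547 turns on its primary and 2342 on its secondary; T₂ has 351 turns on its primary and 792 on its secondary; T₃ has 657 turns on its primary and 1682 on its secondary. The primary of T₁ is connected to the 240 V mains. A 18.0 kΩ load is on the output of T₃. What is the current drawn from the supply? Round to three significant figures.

Secondary of T₁: V = 240.00 × 2342/547 = 1027.6 V.
Secondary of T₂: V = 1027.6 × 792/351 = 2318.6 V.
Secondary of T₃: V = 2318.6 × 1682/657 = 5935.9 V.
I_load = 5935.9/18000 = 0.32977 A, so P_out = 5935.9 × 0.32977 = 1957.5 W.
All ideal ⇒ P_in = P_out, so I_supply = 1957.5/240 = 8.16 A.

I_supply ≈ 8.16 A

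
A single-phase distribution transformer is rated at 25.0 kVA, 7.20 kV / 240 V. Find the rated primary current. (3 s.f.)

I_p ≈ 3.47 A

I_p = S/V_p = 25000/7200 = 3.47 A.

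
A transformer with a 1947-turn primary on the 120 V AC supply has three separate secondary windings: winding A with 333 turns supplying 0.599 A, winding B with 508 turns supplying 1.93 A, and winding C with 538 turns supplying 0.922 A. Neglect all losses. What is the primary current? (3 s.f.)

I_p ≈ 0.861 A

V_A = 120 × 333/1947 = 20.524 V; V_B = 120 × 508/1947 = 31.310 V; V_C = 120 × 538/1947 = 33.159 V.
P_out = V_A I_A + V_B I_B + V_C I_C = 20.524×0.599 + 31.310×1.93 + 33.159×0.922 = 12.294 + 60.428 + 30.572 = 103.29 W.
Ideal ⇒ P_in = P_out, so I_p = P_out/V_p = 103.29/120 = 0.861 A.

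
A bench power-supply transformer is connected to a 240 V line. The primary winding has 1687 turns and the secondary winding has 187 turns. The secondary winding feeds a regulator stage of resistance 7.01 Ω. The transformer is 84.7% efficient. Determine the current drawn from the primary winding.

V_s = 240 × 187/1687 = 26.603 V.
I_s = V_s/R = 26.603/7.01 = 3.7951 A.
P_out = V_s I_s = 26.603 × 3.7951 = 100.96 W.
P_in = P_out/η = 100.96/0.847 = 119.20 W.
I_p = P_in/V_p = 119.20/240 = 0.497 A.

I_p ≈ 0.497 A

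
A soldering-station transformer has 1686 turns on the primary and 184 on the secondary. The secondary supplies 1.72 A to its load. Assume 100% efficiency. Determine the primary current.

I_p ≈ 0.188 A

For an ideal transformer I_p/I_s = N_s/N_p, so I_p = 1.72 × 184/1686 = 0.188 A.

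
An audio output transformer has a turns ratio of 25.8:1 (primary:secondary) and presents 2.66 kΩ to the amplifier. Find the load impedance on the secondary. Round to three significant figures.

Z_s ≈ 4.00 Ω

Z_s = Z_p/(N_p/N_s)² = 2660/25.8² = 4.00 Ω.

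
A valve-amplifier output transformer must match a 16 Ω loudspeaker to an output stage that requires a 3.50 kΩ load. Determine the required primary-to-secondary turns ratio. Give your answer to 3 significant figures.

N_p/N_s ≈ 14.8

Z_p/Z_s = (N_p/N_s)², so N_p/N_s = √(3500/16) = √219 = 14.8.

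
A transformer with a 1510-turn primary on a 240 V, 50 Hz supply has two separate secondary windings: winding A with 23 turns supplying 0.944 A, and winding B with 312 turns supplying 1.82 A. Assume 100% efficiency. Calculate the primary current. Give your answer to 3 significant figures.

V_A = 240 × 23/1510 = 3.6556 V; V_B = 240 × 312/1510 = 49.589 V.
P_out = V_A I_A + V_B I_B = 3.6556×0.944 + 49.589×1.82 = 3.4509 + 90.253 = 93.704 W.
Ideal ⇒ P_in = P_out, so I_p = P_out/V_p = 93.704/240 = 0.390 A.

I_p ≈ 0.390 A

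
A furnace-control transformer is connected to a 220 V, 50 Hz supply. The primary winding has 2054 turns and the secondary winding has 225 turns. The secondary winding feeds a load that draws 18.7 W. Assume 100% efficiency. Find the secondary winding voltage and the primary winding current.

V_s = V_p × N_s/N_p = 220 × 225/2054 = 24.099 V.
I_s = P/V_s = 18.7/24.099 = 0.77596 A.
I_p = I_s × N_s/N_p = 0.77596 × 225/2054 = 0.0850 A.

V_s ≈ 24.1 V, I_p ≈ 0.0850 A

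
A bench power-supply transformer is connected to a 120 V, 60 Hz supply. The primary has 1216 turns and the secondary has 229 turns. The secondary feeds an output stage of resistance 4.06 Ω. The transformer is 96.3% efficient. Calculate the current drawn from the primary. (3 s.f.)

I_p ≈ 1.09 A

V_s = 120 × 229/1216 = 22.599 V.
I_s = V_s/R = 22.599/4.06 = 5.5662 A.
P_out = V_s I_s = 22.599 × 5.5662 = 125.79 W.
P_in = P_out/η = 125.79/0.963 = 130.62 W.
I_p = P_in/V_p = 130.62/120 = 1.09 A.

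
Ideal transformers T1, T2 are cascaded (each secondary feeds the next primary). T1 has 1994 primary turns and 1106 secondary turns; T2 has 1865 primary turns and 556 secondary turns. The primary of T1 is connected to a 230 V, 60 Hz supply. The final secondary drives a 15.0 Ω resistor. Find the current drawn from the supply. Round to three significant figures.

I_supply ≈ 0.419 A

Secondary of T1: V = 230.00 × 1106/1994 = 127.57 V.
Secondary of T2: V = 127.57 × 556/1865 = 38.032 V.
I_load = 38.032/15.0 = 2.5355 A, so P_out = 38.032 × 2.5355 = 96.431 W.
All ideal ⇒ P_in = P_out, so I_supply = 96.431/230 = 0.419 A.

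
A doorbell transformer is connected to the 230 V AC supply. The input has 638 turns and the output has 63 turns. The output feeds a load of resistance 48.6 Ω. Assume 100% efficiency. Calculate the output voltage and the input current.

V_out ≈ 22.7 V, I_in ≈ 0.0461 A

V_out = V_in × N_out/N_in = 230 × 63/638 = 22.712 V.
I_out = V_out/R = 22.712/48.6 = 0.46732 A.
I_in = I_out × N_out/N_in = 0.46732 × 63/638 = 0.0461 A.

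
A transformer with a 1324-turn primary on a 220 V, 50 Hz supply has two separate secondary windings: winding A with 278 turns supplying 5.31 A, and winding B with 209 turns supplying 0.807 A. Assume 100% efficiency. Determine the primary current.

I_p ≈ 1.24 A

V_A = 220 × 278/1324 = 46.193 V; V_B = 220 × 209/1324 = 34.728 V.
P_out = V_A I_A + V_B I_B = 46.193×5.31 + 34.728×0.807 = 245.29 + 28.026 = 273.31 W.
Ideal ⇒ P_in = P_out, so I_p = P_out/V_p = 273.31/220 = 1.24 A.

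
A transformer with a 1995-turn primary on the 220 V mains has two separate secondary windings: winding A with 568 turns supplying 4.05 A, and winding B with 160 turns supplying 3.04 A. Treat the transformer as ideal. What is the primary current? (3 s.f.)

V_A = 220 × 568/1995 = 62.637 V; V_B = 220 × 160/1995 = 17.644 V.
P_out = V_A I_A + V_B I_B = 62.637×4.05 + 17.644×3.04 = 253.68 + 53.638 = 307.32 W.
Ideal ⇒ P_in = P_out, so I_p = P_out/V_p = 307.32/220 = 1.40 A.

I_p ≈ 1.40 A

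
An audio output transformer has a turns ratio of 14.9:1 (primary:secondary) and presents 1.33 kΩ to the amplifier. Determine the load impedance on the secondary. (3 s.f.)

Z_s = Z_p/(N_p/N_s)² = 1330/14.9² = 5.99 Ω.

Z_s ≈ 5.99 Ω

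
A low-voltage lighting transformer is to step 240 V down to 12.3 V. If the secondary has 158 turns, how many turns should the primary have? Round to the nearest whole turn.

N_p/N_s = V_p/V_s, so N_p = 158 × 240/12.3 = 3082.9 ≈ 3083 turns.

N_p = 3083 turns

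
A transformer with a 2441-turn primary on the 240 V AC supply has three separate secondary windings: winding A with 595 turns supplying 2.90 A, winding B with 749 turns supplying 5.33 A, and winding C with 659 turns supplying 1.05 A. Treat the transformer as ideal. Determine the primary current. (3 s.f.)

I_p ≈ 2.63 A

V_A = 240 × 595/2441 = 58.501 V; V_B = 240 × 749/2441 = 73.642 V; V_C = 240 × 659/2441 = 64.793 V.
P_out = V_A I_A + V_B I_B + V_C I_C = 58.501×2.90 + 73.642×5.33 + 64.793×1.05 = 169.65 + 392.51 + 68.033 = 630.20 W.
Ideal ⇒ P_in = P_out, so I_p = P_out/V_p = 630.20/240 = 2.63 A.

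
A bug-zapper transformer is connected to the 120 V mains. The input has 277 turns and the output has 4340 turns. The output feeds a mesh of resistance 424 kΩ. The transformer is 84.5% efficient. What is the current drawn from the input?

V_out = 120 × 4340/277 = 1880.1 V.
I_out = V_out/R = 1880.1/424000 = 0.0044343 A.
P_out = V_out I_out = 1880.1 × 0.0044343 = 8.3371 W.
P_in = P_out/η = 8.3371/0.845 = 9.8664 W.
I_in = P_in/V_in = 9.8664/120 = 0.0822 A.

I_in ≈ 0.0822 A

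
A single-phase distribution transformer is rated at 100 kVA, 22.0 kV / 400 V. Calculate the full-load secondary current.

I_s ≈ 250 A

I_s = S/V_s = 100000/400 = 250 A.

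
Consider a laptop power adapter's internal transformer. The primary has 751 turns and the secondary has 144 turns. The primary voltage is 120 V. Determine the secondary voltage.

V_s ≈ 23.0 V

V_s/V_p = N_s/N_p, so V_s = 120 × 144/751 = 23.0 V.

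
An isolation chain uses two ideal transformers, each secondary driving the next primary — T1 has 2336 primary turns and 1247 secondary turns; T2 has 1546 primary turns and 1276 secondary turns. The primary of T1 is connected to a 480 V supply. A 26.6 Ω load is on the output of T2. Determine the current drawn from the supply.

I_supply ≈ 3.50 A

After T1: V = 480.00 × 1247/2336 = 256.23 V.
After T2: V = 256.23 × 1276/1546 = 211.48 V.
I_load = 211.48/26.6 = 7.9505 A, so P_out = 211.48 × 7.9505 = 1681.4 W.
All ideal ⇒ P_in = P_out, so I_supply = 1681.4/480 = 3.50 A.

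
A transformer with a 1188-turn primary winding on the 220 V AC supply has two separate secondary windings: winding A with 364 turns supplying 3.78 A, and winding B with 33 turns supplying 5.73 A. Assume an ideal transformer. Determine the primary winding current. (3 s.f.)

I_p ≈ 1.32 A

V_A = 220 × 364/1188 = 67.407 V; V_B = 220 × 33/1188 = 6.1111 V.
P_out = V_A I_A + V_B I_B = 67.407×3.78 + 6.1111×5.73 = 254.80 + 35.017 = 289.82 W.
Ideal ⇒ P_in = P_out, so I_p = P_out/V_p = 289.82/220 = 1.32 A.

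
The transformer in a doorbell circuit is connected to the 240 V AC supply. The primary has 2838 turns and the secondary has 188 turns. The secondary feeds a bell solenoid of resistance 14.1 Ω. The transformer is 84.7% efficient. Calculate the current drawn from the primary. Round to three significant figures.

V_s = 240 × 188/2838 = 15.899 V.
I_s = V_s/R = 15.899/14.1 = 1.1276 A.
P_out = V_s I_s = 15.899 × 1.1276 = 17.926 W.
P_in = P_out/η = 17.926/0.847 = 21.165 W.
I_p = P_in/V_p = 21.165/240 = 0.0882 A.

I_p ≈ 0.0882 A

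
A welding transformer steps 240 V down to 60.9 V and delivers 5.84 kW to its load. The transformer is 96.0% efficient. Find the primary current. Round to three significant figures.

P_in = P_out/η = 5840/0.960 = 6083.3 W.
I_p = P_in/V_p = 6083.3/240 = 25.3 A.

I_p ≈ 25.3 A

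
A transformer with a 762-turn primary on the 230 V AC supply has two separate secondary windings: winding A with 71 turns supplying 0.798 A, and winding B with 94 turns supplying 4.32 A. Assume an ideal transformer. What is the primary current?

V_A = 230 × 71/762 = 21.430 V; V_B = 230 × 94/762 = 28.373 V.
P_out = V_A I_A + V_B I_B = 21.430×0.798 + 28.373×4.32 = 17.101 + 122.57 = 139.67 W.
Ideal ⇒ P_in = P_out, so I_p = P_out/V_p = 139.67/230 = 0.607 A.

I_p ≈ 0.607 A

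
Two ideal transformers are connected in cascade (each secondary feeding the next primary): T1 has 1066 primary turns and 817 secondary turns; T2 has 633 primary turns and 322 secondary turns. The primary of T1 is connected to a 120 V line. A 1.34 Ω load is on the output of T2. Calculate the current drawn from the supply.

I_supply ≈ 13.6 A

Secondary of T1: V = 120.00 × 817/1066 = 91.970 V.
Secondary of T2: V = 91.970 × 322/633 = 46.784 V.
I_load = 46.784/1.34 = 34.914 A, so P_out = 46.784 × 34.914 = 1633.4 W.
All ideal ⇒ P_in = P_out, so I_supply = 1633.4/120 = 13.6 A.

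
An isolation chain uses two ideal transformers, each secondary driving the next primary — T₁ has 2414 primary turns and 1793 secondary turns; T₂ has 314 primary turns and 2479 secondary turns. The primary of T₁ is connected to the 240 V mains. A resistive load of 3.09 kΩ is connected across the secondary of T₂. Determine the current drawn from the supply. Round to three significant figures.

I_supply ≈ 2.67 A

Secondary of T₁: V = 240.00 × 1793/2414 = 178.26 V.
Secondary of T₂: V = 178.26 × 2479/314 = 1407.3 V.
I_load = 1407.3/3090 = 0.45545 A, so P_out = 1407.3 × 0.45545 = 640.98 W.
All ideal ⇒ P_in = P_out, so I_supply = 640.98/240 = 2.67 A.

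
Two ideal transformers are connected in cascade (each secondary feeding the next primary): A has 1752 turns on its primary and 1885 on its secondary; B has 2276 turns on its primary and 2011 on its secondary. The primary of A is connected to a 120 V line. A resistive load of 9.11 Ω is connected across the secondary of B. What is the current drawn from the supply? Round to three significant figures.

I_supply ≈ 11.9 A

After A: V = 120.00 × 1885/1752 = 129.11 V.
After B: V = 129.11 × 2011/2276 = 114.08 V.
I_load = 114.08/9.11 = 12.522 A, so P_out = 114.08 × 12.522 = 1428.5 W.
All ideal ⇒ P_in = P_out, so I_supply = 1428.5/120 = 11.9 A.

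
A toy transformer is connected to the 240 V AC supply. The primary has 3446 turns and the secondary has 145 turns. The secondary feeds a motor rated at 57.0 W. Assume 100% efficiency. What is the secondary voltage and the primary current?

V_s = V_p × N_s/N_p = 240 × 145/3446 = 10.099 V.
I_s = P/V_s = 57.0/10.099 = 5.6443 A.
I_p = I_s × N_s/N_p = 5.6443 × 145/3446 = 0.238 A.

V_s ≈ 10.1 V, I_p ≈ 0.238 A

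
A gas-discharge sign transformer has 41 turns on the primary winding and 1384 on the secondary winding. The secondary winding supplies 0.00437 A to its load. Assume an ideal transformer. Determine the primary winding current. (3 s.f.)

For an ideal transformer I_p/I_s = N_s/N_p, so I_p = 0.00437 × 1384/41 = 0.148 A.

I_p ≈ 0.148 A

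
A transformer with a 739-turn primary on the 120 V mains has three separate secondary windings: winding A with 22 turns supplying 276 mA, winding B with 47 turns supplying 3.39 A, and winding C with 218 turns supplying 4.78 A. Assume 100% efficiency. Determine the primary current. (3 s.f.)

I_p ≈ 1.63 A

V_A = 120 × 22/739 = 3.5724 V; V_B = 120 × 47/739 = 7.6319 V; V_C = 120 × 218/739 = 35.399 V.
P_out = V_A I_A + V_B I_B + V_C I_C = 3.5724×0.276 + 7.6319×3.39 + 35.399×4.78 = 0.98598 + 25.872 + 169.21 = 196.07 W.
Ideal ⇒ P_in = P_out, so I_p = P_out/V_p = 196.07/120 = 1.63 A.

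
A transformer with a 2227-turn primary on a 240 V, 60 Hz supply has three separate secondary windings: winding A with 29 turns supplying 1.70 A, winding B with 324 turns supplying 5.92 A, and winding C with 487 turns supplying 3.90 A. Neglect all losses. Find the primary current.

I_p ≈ 1.74 A

V_A = 240 × 29/2227 = 3.1253 V; V_B = 240 × 324/2227 = 34.917 V; V_C = 240 × 487/2227 = 52.483 V.
P_out = V_A I_A + V_B I_B + V_C I_C = 3.1253×1.70 + 34.917×5.92 + 52.483×3.90 = 5.3130 + 206.71 + 204.68 = 416.71 W.
Ideal ⇒ P_in = P_out, so I_p = P_out/V_p = 416.71/240 = 1.74 A.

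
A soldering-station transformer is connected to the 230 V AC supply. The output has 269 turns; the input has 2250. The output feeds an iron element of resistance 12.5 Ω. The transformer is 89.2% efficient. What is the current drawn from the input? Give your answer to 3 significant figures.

V_out = 230 × 269/2250 = 27.498 V.
I_out = V_out/R = 27.498/12.5 = 2.1998 A.
P_out = V_out I_out = 27.498 × 2.1998 = 60.490 W.
P_in = P_out/η = 60.490/0.892 = 67.814 W.
I_in = P_in/V_in = 67.814/230 = 0.295 A.

I_in ≈ 0.295 A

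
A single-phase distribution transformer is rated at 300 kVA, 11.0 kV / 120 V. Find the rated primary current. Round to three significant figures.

I_p = S/V_p = 300000/11000 = 27.3 A.

I_p ≈ 27.3 A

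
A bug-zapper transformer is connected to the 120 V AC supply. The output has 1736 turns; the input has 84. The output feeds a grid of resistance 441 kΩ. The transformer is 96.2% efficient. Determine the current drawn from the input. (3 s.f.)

I_in ≈ 0.121 A

V_out = 120 × 1736/84 = 2480.0 V.
I_out = V_out/R = 2480.0/441000 = 0.0056236 A.
P_out = V_out I_out = 2480.0 × 0.0056236 = 13.946 W.
P_in = P_out/η = 13.946/0.962 = 14.497 W.
I_in = P_in/V_in = 14.497/120 = 0.121 A.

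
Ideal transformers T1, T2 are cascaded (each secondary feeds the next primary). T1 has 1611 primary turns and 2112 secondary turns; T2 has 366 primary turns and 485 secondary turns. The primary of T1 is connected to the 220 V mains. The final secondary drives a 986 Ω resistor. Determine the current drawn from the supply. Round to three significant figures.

Secondary of T1: V = 220.00 × 2112/1611 = 288.42 V.
Secondary of T2: V = 288.42 × 485/366 = 382.19 V.
I_load = 382.19/986 = 0.38762 A, so P_out = 382.19 × 0.38762 = 148.14 W.
All ideal ⇒ P_in = P_out, so I_supply = 148.14/220 = 0.673 A.

I_supply ≈ 0.673 A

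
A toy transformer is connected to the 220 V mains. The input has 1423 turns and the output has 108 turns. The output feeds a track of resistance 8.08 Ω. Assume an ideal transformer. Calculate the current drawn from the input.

V_out = V_in × N_out/N_in = 220 × 108/1423 = 16.697 V.
I_out = V_out/R = 16.697/8.08 = 2.0665 A.
For an ideal transformer I_in N_in = I_out N_out, so I_in = 2.0665 × 108/1423 = 0.157 A.

I_in ≈ 0.157 A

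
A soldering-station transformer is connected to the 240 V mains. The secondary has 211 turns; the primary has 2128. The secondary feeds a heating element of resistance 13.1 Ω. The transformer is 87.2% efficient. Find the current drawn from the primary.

I_p ≈ 0.207 A

V_s = 240 × 211/2128 = 23.797 V.
I_s = V_s/R = 23.797/13.1 = 1.8166 A.
P_out = V_s I_s = 23.797 × 1.8166 = 43.229 W.
P_in = P_out/η = 43.229/0.872 = 49.574 W.
I_p = P_in/V_p = 49.574/240 = 0.207 A.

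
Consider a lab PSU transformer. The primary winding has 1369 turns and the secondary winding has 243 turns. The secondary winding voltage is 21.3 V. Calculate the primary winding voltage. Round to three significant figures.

V_p/V_s = N_p/N_s, so V_p = 21.3 × 1369/243 = 120 V.

V_p ≈ 120 V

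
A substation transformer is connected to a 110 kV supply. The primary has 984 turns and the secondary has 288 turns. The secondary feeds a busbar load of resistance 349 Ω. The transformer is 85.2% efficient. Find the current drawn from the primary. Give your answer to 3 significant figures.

I_p ≈ 31.7 A

V_s = 110000 × 288/984 = 32195 V.
I_s = V_s/R = 32195/349 = 92.250 A.
P_out = V_s I_s = 32195 × 92.250 = 2.9700×10^6 W.
P_in = P_out/η = 2.9700×10^6/0.852 = 3.4859×10^6 W.
I_p = P_in/V_p = 3.4859×10^6/110000 = 31.7 A.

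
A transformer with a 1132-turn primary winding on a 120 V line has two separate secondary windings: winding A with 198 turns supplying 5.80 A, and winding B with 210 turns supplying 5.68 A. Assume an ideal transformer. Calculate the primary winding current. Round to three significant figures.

I_p ≈ 2.07 A

V_A = 120 × 198/1132 = 20.989 V; V_B = 120 × 210/1132 = 22.261 V.
P_out = V_A I_A + V_B I_B = 20.989×5.80 + 22.261×5.68 = 121.74 + 126.45 = 248.18 W.
Ideal ⇒ P_in = P_out, so I_p = P_out/V_p = 248.18/120 = 2.07 A.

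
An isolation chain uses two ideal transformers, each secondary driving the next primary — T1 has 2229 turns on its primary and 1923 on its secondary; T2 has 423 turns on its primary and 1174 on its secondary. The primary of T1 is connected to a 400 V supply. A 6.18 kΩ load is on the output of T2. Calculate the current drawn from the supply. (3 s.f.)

I_supply ≈ 0.371 A

Secondary of T1: V = 400.00 × 1923/2229 = 345.09 V.
Secondary of T2: V = 345.09 × 1174/423 = 957.76 V.
I_load = 957.76/6180 = 0.15498 A, so P_out = 957.76 × 0.15498 = 148.43 W.
All ideal ⇒ P_in = P_out, so I_supply = 148.43/400 = 0.371 A.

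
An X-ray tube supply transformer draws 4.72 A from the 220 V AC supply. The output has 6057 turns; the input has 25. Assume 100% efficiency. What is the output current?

I_out ≈ 0.0195 A

I_out/I_in = N_in/N_out, so I_out = 4.72 × 25/6057 = 0.0195 A.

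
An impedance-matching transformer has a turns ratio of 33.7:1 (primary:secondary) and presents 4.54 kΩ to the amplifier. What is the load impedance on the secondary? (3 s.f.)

Z_s ≈ 4.00 Ω

Z_s = Z_p/(N_p/N_s)² = 4540/33.7² = 4.00 Ω.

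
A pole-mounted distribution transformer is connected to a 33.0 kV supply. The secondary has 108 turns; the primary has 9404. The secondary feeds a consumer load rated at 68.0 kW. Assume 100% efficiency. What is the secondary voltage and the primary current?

V_s ≈ 379 V, I_p ≈ 2.06 A

V_s = V_p × N_s/N_p = 33000 × 108/9404 = 378.99 V.
I_s = P/V_s = 68000/378.99 = 179.43 A.
I_p = I_s × N_s/N_p = 179.43 × 108/9404 = 2.06 A.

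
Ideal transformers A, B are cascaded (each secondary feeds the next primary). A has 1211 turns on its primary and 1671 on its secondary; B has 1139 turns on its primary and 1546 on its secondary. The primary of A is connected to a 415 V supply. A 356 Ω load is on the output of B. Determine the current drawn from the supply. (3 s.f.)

After A: V = 415.00 × 1671/1211 = 572.64 V.
After B: V = 572.64 × 1546/1139 = 777.26 V.
I_load = 777.26/356 = 2.1833 A, so P_out = 777.26 × 2.1833 = 1697.0 W.
All ideal ⇒ P_in = P_out, so I_supply = 1697.0/415 = 4.09 A.

I_supply ≈ 4.09 A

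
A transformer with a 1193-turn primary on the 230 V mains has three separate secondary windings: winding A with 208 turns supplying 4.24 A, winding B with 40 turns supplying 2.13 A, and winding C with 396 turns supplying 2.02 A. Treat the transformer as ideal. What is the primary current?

V_A = 230 × 208/1193 = 40.101 V; V_B = 230 × 40/1193 = 7.7117 V; V_C = 230 × 396/1193 = 76.345 V.
P_out = V_A I_A + V_B I_B + V_C I_C = 40.101×4.24 + 7.7117×2.13 + 76.345×2.02 = 170.03 + 16.426 + 154.22 = 340.67 W.
Ideal ⇒ P_in = P_out, so I_p = P_out/V_p = 340.67/230 = 1.48 A.

I_p ≈ 1.48 A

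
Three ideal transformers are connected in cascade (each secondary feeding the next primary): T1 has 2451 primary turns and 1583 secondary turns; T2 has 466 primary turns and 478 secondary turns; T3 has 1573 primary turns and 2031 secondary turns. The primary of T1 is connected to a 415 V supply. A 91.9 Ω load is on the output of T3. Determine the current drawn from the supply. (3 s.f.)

I_supply ≈ 3.30 A

After T1: V = 415.00 × 1583/2451 = 268.03 V.
After T2: V = 268.03 × 478/466 = 274.93 V.
After T3: V = 274.93 × 2031/1573 = 354.98 V.
I_load = 354.98/91.9 = 3.8627 A, so P_out = 354.98 × 3.8627 = 1371.2 W.
All ideal ⇒ P_in = P_out, so I_supply = 1371.2/415 = 3.30 A.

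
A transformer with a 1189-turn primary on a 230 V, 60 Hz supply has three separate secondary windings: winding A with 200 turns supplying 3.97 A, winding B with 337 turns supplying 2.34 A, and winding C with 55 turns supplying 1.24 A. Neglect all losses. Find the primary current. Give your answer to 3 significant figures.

V_A = 230 × 200/1189 = 38.688 V; V_B = 230 × 337/1189 = 65.189 V; V_C = 230 × 55/1189 = 10.639 V.
P_out = V_A I_A + V_B I_B + V_C I_C = 38.688×3.97 + 65.189×2.34 + 10.639×1.24 = 153.59 + 152.54 + 13.193 = 319.33 W.
Ideal ⇒ P_in = P_out, so I_p = P_out/V_p = 319.33/230 = 1.39 A.

I_p ≈ 1.39 A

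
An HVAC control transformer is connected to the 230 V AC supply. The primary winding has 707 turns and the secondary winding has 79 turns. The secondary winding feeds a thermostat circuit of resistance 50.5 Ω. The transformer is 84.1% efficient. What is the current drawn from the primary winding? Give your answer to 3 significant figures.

I_p ≈ 0.0676 A

V_s = 230 × 79/707 = 25.700 V.
I_s = V_s/R = 25.700/50.5 = 0.50891 A.
P_out = V_s I_s = 25.700 × 0.50891 = 13.079 W.
P_in = P_out/η = 13.079/0.841 = 15.552 W.
I_p = P_in/V_p = 15.552/230 = 0.0676 A.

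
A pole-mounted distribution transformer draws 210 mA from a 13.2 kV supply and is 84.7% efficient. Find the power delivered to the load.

P_out ≈ 2350 W

P_in = V_p I_p = 13200 × 0.210 = 2772.0 W.
P_out = η P_in = 0.847 × 2772.0 = 2350 W.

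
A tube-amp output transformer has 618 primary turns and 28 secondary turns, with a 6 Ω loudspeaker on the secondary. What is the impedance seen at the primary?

Z_p = (N_p/N_s)² × Z_s = (618/28)² × 6 = 2920 Ω.

Z_p ≈ 2920 Ω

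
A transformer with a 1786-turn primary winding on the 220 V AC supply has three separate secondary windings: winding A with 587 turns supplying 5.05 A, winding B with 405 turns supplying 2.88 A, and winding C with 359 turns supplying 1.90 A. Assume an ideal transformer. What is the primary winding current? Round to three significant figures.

I_p ≈ 2.69 A

V_A = 220 × 587/1786 = 72.307 V; V_B = 220 × 405/1786 = 49.888 V; V_C = 220 × 359/1786 = 44.222 V.
P_out = V_A I_A + V_B I_B + V_C I_C = 72.307×5.05 + 49.888×2.88 + 44.222×1.90 = 365.15 + 143.68 + 84.021 = 592.85 W.
Ideal ⇒ P_in = P_out, so I_p = P_out/V_p = 592.85/220 = 2.69 A.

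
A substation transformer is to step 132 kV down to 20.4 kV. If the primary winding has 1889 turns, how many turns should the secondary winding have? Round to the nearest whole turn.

N_s/N_p = V_s/V_p, so N_s = 1889 × 20400/132000 = 291.9 ≈ 292 turns.

N_s = 292 turns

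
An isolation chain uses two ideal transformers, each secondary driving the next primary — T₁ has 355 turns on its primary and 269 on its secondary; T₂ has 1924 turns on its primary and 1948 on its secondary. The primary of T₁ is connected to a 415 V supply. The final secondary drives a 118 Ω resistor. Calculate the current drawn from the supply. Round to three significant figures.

I_supply ≈ 2.07 A

After T₁: V = 415.00 × 269/355 = 314.46 V.
After T₂: V = 314.46 × 1948/1924 = 318.39 V.
I_load = 318.39/118 = 2.6982 A, so P_out = 318.39 × 2.6982 = 859.07 W.
All ideal ⇒ P_in = P_out, so I_supply = 859.07/415 = 2.07 A.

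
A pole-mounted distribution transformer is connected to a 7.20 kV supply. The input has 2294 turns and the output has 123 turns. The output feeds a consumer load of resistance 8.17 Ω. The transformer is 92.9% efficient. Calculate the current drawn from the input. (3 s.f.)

V_out = 7200 × 123/2294 = 386.05 V.
I_out = V_out/R = 386.05/8.17 = 47.252 A.
P_out = V_out I_out = 386.05 × 47.252 = 18242 W.
P_in = P_out/η = 18242/0.929 = 19636 W.
I_in = P_in/V_in = 19636/7200 = 2.73 A.

I_in ≈ 2.73 A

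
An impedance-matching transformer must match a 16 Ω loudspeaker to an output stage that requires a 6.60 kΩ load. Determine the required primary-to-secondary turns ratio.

N_p/N_s ≈ 20.3

Z_p/Z_s = (N_p/N_s)², so N_p/N_s = √(6600/16) = √412 = 20.3.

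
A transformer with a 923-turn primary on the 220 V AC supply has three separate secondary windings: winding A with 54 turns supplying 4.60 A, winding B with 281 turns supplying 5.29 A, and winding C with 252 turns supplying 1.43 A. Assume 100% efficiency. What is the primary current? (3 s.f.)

I_p ≈ 2.27 A

V_A = 220 × 54/923 = 12.871 V; V_B = 220 × 281/923 = 66.977 V; V_C = 220 × 252/923 = 60.065 V.
P_out = V_A I_A + V_B I_B + V_C I_C = 12.871×4.60 + 66.977×5.29 + 60.065×1.43 = 59.207 + 354.31 + 85.893 = 499.41 W.
Ideal ⇒ P_in = P_out, so I_p = P_out/V_p = 499.41/220 = 2.27 A.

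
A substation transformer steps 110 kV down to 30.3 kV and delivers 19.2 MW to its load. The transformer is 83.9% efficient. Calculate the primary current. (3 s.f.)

I_p ≈ 208 A

P_in = P_out/η = 1.92×10^7/0.839 = 2.2884×10^7 W.
I_p = P_in/V_p = 2.2884×10^7/110000 = 208 A.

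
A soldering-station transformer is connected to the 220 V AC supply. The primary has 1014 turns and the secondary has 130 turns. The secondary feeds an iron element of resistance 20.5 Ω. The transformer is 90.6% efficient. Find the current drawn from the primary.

I_p ≈ 0.195 A

V_s = 220 × 130/1014 = 28.205 V.
I_s = V_s/R = 28.205/20.5 = 1.3759 A.
P_out = V_s I_s = 28.205 × 1.3759 = 38.806 W.
P_in = P_out/η = 38.806/0.906 = 42.833 W.
I_p = P_in/V_p = 42.833/220 = 0.195 A.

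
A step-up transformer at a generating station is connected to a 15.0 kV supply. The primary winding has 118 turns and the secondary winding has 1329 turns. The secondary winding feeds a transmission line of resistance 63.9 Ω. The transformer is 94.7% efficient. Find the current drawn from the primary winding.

V_s = 15000 × 1329/118 = 168940 V.
I_s = V_s/R = 168940/63.9 = 2643.8 A.
P_out = V_s I_s = 168940 × 2643.8 = 4.4665×10^8 W.
P_in = P_out/η = 4.4665×10^8/0.947 = 4.7165×10^8 W.
I_p = P_in/V_p = 4.7165×10^8/15000 = 31400 A.

I_p ≈ 31400 A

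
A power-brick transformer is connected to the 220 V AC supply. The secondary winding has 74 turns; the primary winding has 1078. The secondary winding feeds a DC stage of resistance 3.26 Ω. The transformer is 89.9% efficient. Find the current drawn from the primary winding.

I_p ≈ 0.354 A

V_s = 220 × 74/1078 = 15.102 V.
I_s = V_s/R = 15.102/3.26 = 4.6325 A.
P_out = V_s I_s = 15.102 × 4.6325 = 69.961 W.
P_in = P_out/η = 69.961/0.899 = 77.820 W.
I_p = P_in/V_p = 77.820/220 = 0.354 A.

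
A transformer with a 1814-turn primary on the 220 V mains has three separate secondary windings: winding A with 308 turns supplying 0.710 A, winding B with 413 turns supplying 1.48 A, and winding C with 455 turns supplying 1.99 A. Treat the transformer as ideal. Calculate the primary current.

V_A = 220 × 308/1814 = 37.354 V; V_B = 220 × 413/1814 = 50.088 V; V_C = 220 × 455/1814 = 55.182 V.
P_out = V_A I_A + V_B I_B + V_C I_C = 37.354×0.710 + 50.088×1.48 + 55.182×1.99 = 26.521 + 74.131 + 109.81 = 210.46 W.
Ideal ⇒ P_in = P_out, so I_p = P_out/V_p = 210.46/220 = 0.957 A.

I_p ≈ 0.957 A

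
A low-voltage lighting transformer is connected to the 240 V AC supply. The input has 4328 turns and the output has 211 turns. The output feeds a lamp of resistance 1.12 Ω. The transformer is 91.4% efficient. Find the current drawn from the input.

I_in ≈ 0.557 A

V_out = 240 × 211/4328 = 11.701 V.
I_out = V_out/R = 11.701/1.12 = 10.447 A.
P_out = V_out I_out = 11.701 × 10.447 = 122.23 W.
P_in = P_out/η = 122.23/0.914 = 133.74 W.
I_in = P_in/V_in = 133.74/240 = 0.557 A.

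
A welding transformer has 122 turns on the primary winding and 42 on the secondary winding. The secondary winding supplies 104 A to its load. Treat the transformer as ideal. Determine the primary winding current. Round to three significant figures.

I_p ≈ 35.8 A

For an ideal transformer I_p/I_s = N_s/N_p, so I_p = 104 × 42/122 = 35.8 A.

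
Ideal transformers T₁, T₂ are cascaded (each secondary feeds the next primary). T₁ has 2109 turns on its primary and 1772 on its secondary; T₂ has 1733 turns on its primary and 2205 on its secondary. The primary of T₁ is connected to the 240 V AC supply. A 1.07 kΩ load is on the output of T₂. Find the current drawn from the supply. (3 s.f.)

After T₁: V = 240.00 × 1772/2109 = 201.65 V.
After T₂: V = 201.65 × 2205/1733 = 256.57 V.
I_load = 256.57/1070 = 0.23979 A, so P_out = 256.57 × 0.23979 = 61.522 W.
All ideal ⇒ P_in = P_out, so I_supply = 61.522/240 = 0.256 A.

I_supply ≈ 0.256 A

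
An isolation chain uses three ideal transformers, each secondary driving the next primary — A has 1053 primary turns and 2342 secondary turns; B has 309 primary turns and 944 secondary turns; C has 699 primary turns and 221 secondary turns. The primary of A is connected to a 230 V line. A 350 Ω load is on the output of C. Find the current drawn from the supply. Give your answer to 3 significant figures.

After A: V = 230.00 × 2342/1053 = 511.55 V.
After B: V = 511.55 × 944/309 = 1562.8 V.
After C: V = 1562.8 × 221/699 = 494.10 V.
I_load = 494.10/350 = 1.4117 A, so P_out = 494.10 × 1.4117 = 697.53 W.
All ideal ⇒ P_in = P_out, so I_supply = 697.53/230 = 3.03 A.

I_supply ≈ 3.03 A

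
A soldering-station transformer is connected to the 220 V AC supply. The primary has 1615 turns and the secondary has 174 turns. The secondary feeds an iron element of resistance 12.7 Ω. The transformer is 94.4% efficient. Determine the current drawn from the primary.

V_s = 220 × 174/1615 = 23.703 V.
I_s = V_s/R = 23.703/12.7 = 1.8664 A.
P_out = V_s I_s = 23.703 × 1.8664 = 44.238 W.
P_in = P_out/η = 44.238/0.944 = 46.862 W.
I_p = P_in/V_p = 46.862/220 = 0.213 A.

I_p ≈ 0.213 A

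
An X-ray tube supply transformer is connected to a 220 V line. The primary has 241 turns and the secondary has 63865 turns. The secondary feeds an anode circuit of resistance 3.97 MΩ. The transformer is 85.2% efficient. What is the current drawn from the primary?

I_p ≈ 4.57 A

V_s = 220 × 63865/241 = 58300 V.
I_s = V_s/R = 58300/(3.97×10^6) = 0.014685 A.
P_out = V_s I_s = 58300 × 0.014685 = 856.14 W.
P_in = P_out/η = 856.14/0.852 = 1004.9 W.
I_p = P_in/V_p = 1004.9/220 = 4.57 A.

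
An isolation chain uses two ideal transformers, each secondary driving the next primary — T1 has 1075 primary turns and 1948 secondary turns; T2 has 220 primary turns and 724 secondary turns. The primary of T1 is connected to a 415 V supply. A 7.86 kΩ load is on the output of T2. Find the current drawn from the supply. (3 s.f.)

I_supply ≈ 1.88 A

Secondary of T1: V = 415.00 × 1948/1075 = 752.02 V.
Secondary of T2: V = 752.02 × 724/220 = 2474.8 V.
I_load = 2474.8/7860 = 0.31486 A, so P_out = 2474.8 × 0.31486 = 779.23 W.
All ideal ⇒ P_in = P_out, so I_supply = 779.23/415 = 1.88 A.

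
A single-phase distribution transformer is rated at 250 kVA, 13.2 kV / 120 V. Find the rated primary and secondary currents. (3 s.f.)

I_p ≈ 18.9 A, I_s ≈ 2080 A

I_p = S/V_p = 250000/13200 = 18.9 A.
I_s = S/V_s = 250000/120 = 2080 A.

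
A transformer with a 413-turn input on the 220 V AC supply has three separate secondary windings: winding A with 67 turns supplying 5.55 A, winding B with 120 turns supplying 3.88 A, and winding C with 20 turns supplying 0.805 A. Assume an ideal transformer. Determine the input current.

I_in ≈ 2.07 A

V_A = 220 × 67/413 = 35.690 V; V_B = 220 × 120/413 = 63.923 V; V_C = 220 × 20/413 = 10.654 V.
P_out = V_A I_A + V_B I_B + V_C I_C = 35.690×5.55 + 63.923×3.88 + 10.654×0.805 = 198.08 + 248.02 + 8.5763 = 454.68 W.
Ideal ⇒ P_in = P_out, so I_in = P_out/V_in = 454.68/220 = 2.07 A.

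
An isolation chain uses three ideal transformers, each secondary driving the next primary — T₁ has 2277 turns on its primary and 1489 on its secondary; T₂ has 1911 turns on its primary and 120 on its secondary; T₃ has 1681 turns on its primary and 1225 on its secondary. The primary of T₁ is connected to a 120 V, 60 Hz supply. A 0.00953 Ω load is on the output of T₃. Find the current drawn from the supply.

Secondary of T₁: V = 120.00 × 1489/2277 = 78.472 V.
Secondary of T₂: V = 78.472 × 120/1911 = 4.9276 V.
Secondary of T₃: V = 4.9276 × 1225/1681 = 3.5909 V.
I_load = 3.5909/0.00953 = 376.80 A, so P_out = 3.5909 × 376.80 = 1353.0 W.
All ideal ⇒ P_in = P_out, so I_supply = 1353.0/120 = 11.3 A.

I_supply ≈ 11.3 A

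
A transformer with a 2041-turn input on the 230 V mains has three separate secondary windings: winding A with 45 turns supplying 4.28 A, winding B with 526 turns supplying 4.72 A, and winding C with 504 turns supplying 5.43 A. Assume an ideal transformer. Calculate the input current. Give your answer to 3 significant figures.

I_in ≈ 2.65 A

V_A = 230 × 45/2041 = 5.0710 V; V_B = 230 × 526/2041 = 59.275 V; V_C = 230 × 504/2041 = 56.796 V.
P_out = V_A I_A + V_B I_B + V_C I_C = 5.0710×4.28 + 59.275×4.72 + 56.796×5.43 = 21.704 + 279.78 + 308.40 = 609.88 W.
Ideal ⇒ P_in = P_out, so I_in = P_out/V_in = 609.88/230 = 2.65 A.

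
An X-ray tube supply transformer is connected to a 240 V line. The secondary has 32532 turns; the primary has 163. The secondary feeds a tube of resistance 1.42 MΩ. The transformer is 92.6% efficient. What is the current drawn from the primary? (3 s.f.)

V_s = 240 × 32532/163 = 47900 V.
I_s = V_s/R = 47900/(1.42×10^6) = 0.033732 A.
P_out = V_s I_s = 47900 × 0.033732 = 1615.8 W.
P_in = P_out/η = 1615.8/0.926 = 1744.9 W.
I_p = P_in/V_p = 1744.9/240 = 7.27 A.

I_p ≈ 7.27 A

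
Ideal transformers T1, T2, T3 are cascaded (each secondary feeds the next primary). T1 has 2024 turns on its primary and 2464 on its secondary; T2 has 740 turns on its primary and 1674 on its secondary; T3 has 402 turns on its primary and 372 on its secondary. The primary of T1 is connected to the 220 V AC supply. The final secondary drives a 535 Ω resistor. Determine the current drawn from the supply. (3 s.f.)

I_supply ≈ 2.67 A

After T1: V = 220.00 × 2464/2024 = 267.83 V.
After T2: V = 267.83 × 1674/740 = 605.87 V.
After T3: V = 605.87 × 372/402 = 560.65 V.
I_load = 560.65/535 = 1.0479 A, so P_out = 560.65 × 1.0479 = 587.53 W.
All ideal ⇒ P_in = P_out, so I_supply = 587.53/220 = 2.67 A.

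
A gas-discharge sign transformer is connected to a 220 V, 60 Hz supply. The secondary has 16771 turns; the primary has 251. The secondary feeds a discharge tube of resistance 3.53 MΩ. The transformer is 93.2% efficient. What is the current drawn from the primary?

I_p ≈ 0.299 A

V_s = 220 × 16771/251 = 14700 V.
I_s = V_s/R = 14700/(3.53×10^6) = 0.0041642 A.
P_out = V_s I_s = 14700 × 0.0041642 = 61.213 W.
P_in = P_out/η = 61.213/0.932 = 65.679 W.
I_p = P_in/V_p = 65.679/220 = 0.299 A.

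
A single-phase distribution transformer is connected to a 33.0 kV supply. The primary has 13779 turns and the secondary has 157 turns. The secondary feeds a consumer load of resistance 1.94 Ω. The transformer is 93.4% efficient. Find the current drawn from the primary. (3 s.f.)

V_s = 33000 × 157/13779 = 376.01 V.
I_s = V_s/R = 376.01/1.94 = 193.82 A.
P_out = V_s I_s = 376.01 × 193.82 = 72877 W.
P_in = P_out/η = 72877/0.934 = 78027 W.
I_p = P_in/V_p = 78027/33000 = 2.36 A.

I_p ≈ 2.36 A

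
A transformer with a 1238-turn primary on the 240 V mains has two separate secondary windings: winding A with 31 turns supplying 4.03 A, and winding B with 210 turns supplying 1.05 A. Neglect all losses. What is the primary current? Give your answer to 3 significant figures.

V_A = 240 × 31/1238 = 6.0097 V; V_B = 240 × 210/1238 = 40.711 V.
P_out = V_A I_A + V_B I_B = 6.0097×4.03 + 40.711×1.05 = 24.219 + 42.746 = 66.965 W.
Ideal ⇒ P_in = P_out, so I_p = P_out/V_p = 66.965/240 = 0.279 A.

I_p ≈ 0.279 A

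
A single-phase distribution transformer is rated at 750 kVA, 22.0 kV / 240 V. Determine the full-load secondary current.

I_s = S/V_s = 750000/240 = 3120 A.

I_s ≈ 3120 A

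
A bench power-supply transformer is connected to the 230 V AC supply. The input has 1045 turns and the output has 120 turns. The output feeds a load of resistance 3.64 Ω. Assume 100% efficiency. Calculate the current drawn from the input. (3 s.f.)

V_out = V_in × N_out/N_in = 230 × 120/1045 = 26.411 V.
I_out = V_out/R = 26.411/3.64 = 7.2559 A.
For an ideal transformer I_in N_in = I_out N_out, so I_in = 7.2559 × 120/1045 = 0.833 A.

I_in ≈ 0.833 A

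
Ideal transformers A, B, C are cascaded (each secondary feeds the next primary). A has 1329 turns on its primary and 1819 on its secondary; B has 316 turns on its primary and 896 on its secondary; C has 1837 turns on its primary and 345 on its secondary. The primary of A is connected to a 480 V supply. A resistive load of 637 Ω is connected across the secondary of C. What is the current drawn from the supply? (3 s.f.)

I_supply ≈ 0.400 A

After A: V = 480.00 × 1819/1329 = 656.98 V.
After B: V = 656.98 × 896/316 = 1862.8 V.
After C: V = 1862.8 × 345/1837 = 349.85 V.
I_load = 349.85/637 = 0.54921 A, so P_out = 349.85 × 0.54921 = 192.14 W.
All ideal ⇒ P_in = P_out, so I_supply = 192.14/480 = 0.400 A.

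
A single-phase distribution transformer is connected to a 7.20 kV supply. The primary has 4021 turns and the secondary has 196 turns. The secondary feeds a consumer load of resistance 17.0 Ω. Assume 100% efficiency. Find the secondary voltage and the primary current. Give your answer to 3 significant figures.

V_s ≈ 351 V, I_p ≈ 1.01 A

V_s = V_p × N_s/N_p = 7200 × 196/4021 = 350.96 V.
I_s = V_s/R = 350.96/17.0 = 20.645 A.
I_p = I_s × N_s/N_p = 20.645 × 196/4021 = 1.01 A.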